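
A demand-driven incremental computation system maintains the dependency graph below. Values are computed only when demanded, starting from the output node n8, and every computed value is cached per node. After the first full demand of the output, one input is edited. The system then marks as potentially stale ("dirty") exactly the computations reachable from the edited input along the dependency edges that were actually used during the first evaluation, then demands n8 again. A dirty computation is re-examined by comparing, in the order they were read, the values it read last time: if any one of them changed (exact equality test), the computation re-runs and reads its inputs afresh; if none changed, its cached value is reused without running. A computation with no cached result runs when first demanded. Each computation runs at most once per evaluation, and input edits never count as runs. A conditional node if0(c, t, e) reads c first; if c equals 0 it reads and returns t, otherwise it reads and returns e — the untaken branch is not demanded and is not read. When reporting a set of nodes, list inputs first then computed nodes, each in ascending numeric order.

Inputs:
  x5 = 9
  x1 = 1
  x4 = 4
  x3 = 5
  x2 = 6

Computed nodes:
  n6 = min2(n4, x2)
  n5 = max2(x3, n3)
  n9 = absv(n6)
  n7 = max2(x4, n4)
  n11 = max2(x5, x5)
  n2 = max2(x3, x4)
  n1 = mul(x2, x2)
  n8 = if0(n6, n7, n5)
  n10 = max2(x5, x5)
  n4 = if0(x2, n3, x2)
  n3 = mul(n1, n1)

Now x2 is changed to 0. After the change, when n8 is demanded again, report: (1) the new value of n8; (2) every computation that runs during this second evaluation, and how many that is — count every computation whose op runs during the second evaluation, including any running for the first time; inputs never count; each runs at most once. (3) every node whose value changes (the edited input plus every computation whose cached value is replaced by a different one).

First evaluation (everything demanded from the output):
  n1 = mul(6, 6) = 36
  n3 = mul(36, 36) = 1296
  n4 = if0(x2=6 -> else branch x2) = 6
  n5 = max2(5, 1296) = 1296
  n6 = min2(6, 6) = 6
  n8 = if0(n6=6 -> else branch n5) = 1296

Propagation after the edit:
  n1: runs — x2 6->0; x2 6->0; result 0.
  n3: runs — n1 36->0; n1 36->0; result 0.
  n4: runs — x2 6->0; x2 6->0; result 0.
  n5: marked dirty but never re-examined — demand shifted away from it.
  n6: runs — n4 6->0; x2 6->0; result 0.
  n7: demanded for the first time — runs, produces 4.
  n8: runs — n6 6->0; result 4.

Key observation: a condition flipped, so demand moved to the other branch — n5 is never re-examined.

New value of n8: 4.
Computations that run: n1, n3, n4, n6, n7, n8 — 6 in total.
Values that change: x2, n1, n3, n4, n6, n8.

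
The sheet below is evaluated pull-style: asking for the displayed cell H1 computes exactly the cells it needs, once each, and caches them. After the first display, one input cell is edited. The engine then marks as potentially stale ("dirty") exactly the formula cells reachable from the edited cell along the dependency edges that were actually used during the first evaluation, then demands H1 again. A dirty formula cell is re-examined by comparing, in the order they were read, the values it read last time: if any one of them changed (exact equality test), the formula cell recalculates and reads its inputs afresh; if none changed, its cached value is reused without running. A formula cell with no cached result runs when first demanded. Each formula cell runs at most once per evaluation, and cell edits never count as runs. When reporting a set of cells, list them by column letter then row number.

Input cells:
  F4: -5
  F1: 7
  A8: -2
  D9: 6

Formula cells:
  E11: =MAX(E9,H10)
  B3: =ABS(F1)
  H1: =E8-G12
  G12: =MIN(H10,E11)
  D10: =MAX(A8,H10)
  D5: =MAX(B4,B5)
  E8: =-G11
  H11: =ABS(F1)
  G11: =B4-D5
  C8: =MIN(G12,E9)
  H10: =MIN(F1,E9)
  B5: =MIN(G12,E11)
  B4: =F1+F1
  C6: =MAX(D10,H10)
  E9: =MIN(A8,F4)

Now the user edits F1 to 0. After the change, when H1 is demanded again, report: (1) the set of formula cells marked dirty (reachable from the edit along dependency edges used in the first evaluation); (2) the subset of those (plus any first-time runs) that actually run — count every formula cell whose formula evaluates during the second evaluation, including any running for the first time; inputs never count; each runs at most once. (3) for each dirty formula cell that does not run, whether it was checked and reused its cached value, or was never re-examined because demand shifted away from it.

First demand of the output computes:
  B4 = 7 + 7 = 14
  E9 = MIN(-2, -5) = -5
  H10 = MIN(7, -5) = -5
  E11 = MAX(-5, -5) = -5
  G12 = MIN(-5, -5) = -5
  B5 = MIN(-5, -5) = -5
  D5 = MAX(14, -5) = 14
  G11 = 14 - 14 = 0
  E8 = -(0) = 0
  H1 = 0 - -5 = 5

After the edit, cleaning proceeds:
  B4: a read changed (F1 7->0; F1 7->0) — executes, giving 0.
  H10: a read changed (F1 7->0) — executes, giving -5 — identical to its old value.
  E11: dirty, but its reads are unchanged (E9 unchanged, H10 unchanged); cached -5 stands.
  G12: dirty, but its reads are unchanged (H10 unchanged, E11 unchanged); cached -5 stands.
  B5: dirty, but its reads are unchanged (G12 unchanged, E11 unchanged); cached -5 stands.
  D5: a read changed (B4 14->0) — executes, giving 0.
  G11: a read changed (B4 14->0; D5 14->0) — executes, giving 0 — identical to its old value.
  E8: dirty, but its reads are unchanged (G11 unchanged); cached 0 stands.
  H1: dirty, but its reads are unchanged (E8 unchanged, G12 unchanged); cached 5 stands.

Note where the cutoff bites: E11 is checked, finds nothing changed, and keeps its cache.

The edit dirties: B4, B5, D5, E8, E11, G11, G12, H1, H10.
4 formula cells run: B4, D5, G11, H10.
Cache hits after checking: B5, E8, E11, G12, H1.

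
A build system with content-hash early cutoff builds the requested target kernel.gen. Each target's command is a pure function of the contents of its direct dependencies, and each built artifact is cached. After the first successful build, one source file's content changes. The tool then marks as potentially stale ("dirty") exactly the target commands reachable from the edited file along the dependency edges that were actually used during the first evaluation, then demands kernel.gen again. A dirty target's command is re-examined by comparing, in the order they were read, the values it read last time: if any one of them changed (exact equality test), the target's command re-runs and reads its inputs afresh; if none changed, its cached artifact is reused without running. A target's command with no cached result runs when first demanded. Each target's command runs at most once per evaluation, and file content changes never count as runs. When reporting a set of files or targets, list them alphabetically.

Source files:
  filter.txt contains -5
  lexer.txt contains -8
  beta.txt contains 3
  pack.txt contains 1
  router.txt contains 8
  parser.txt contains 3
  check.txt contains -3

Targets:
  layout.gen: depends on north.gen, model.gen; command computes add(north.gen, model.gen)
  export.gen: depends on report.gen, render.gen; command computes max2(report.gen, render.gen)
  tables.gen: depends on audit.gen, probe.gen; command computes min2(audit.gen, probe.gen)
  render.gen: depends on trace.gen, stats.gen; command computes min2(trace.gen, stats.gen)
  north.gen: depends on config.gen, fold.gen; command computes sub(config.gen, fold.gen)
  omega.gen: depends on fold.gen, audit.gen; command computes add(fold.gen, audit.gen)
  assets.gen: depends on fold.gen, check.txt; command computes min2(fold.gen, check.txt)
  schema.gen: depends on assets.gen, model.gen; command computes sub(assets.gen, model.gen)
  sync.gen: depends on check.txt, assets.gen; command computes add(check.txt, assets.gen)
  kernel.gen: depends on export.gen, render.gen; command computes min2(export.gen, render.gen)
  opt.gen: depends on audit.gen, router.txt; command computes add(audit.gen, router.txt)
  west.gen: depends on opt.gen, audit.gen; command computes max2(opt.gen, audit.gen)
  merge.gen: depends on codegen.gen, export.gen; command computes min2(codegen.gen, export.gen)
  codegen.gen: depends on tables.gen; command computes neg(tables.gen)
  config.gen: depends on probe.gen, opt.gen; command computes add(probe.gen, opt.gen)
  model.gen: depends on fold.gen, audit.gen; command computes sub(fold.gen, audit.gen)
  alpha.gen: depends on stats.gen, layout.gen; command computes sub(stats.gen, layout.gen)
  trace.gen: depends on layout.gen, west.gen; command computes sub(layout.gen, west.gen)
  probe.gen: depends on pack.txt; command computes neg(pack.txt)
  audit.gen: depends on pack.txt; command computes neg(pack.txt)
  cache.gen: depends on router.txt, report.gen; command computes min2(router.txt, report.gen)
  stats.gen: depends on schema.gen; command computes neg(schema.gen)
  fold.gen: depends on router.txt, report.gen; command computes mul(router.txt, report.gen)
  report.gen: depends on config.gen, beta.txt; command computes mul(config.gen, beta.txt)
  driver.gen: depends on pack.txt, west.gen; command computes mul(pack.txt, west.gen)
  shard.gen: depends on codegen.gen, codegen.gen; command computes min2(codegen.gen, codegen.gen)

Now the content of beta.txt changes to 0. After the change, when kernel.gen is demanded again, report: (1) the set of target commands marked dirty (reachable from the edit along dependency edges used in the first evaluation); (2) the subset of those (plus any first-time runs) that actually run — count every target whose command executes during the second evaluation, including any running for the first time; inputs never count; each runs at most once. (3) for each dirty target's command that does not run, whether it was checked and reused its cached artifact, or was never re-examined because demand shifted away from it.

Marked dirty: assets.gen, export.gen, fold.gen, kernel.gen, layout.gen, model.gen, north.gen, render.gen, report.gen, schema.gen, stats.gen, trace.gen.
Target commands that run: assets.gen, export.gen, fold.gen, kernel.gen, layout.gen, model.gen, north.gen, render.gen, report.gen, schema.gen, stats.gen — 11 in total.
Checked but reused from cache: trace.gen.
Key observation: the cutoff stops propagation at trace.gen — its inputs' values are unchanged, so it reuses its cache.

First evaluation (everything demanded from the output):
  audit.gen = neg(1) = -1
  opt.gen = add(-1, 8) = 7
  probe.gen = neg(1) = -1
  config.gen = add(-1, 7) = 6
  report.gen = mul(6, 3) = 18
  fold.gen = mul(8, 18) = 144
  assets.gen = min2(144, -3) = -3
  model.gen = sub(144, -1) = 145
  north.gen = sub(6, 144) = -138
  layout.gen = add(-138, 145) = 7
  schema.gen = sub(-3, 145) = -148
  stats.gen = neg(-148) = 148
  west.gen = max2(7, -1) = 7
  trace.gen = sub(7, 7) = 0
  render.gen = min2(0, 148) = 0
  export.gen = max2(18, 0) = 18
  kernel.gen = min2(18, 0) = 0

Propagation after the edit:
  report.gen: runs — beta.txt 3->0; result 0.
  fold.gen: runs — report.gen 18->0; result 0.
  assets.gen: runs — fold.gen 144->0; result -3 (same value as before).
  model.gen: runs — fold.gen 144->0; result 1.
  north.gen: runs — fold.gen 144->0; result 6.
  layout.gen: runs — north.gen -138->6; model.gen 145->1; result 7 (same value as before).
  schema.gen: runs — model.gen 145->1; result -4.
  stats.gen: runs — schema.gen -148->-4; result 4.
  trace.gen: checked — values it read are unchanged (layout.gen unchanged, west.gen unchanged); reused cached 0 without running.
  render.gen: runs — stats.gen 148->4; result 0 (same value as before).
  export.gen: runs — report.gen 18->0; result 0.
  kernel.gen: runs — export.gen 18->0; result 0 (same value as before).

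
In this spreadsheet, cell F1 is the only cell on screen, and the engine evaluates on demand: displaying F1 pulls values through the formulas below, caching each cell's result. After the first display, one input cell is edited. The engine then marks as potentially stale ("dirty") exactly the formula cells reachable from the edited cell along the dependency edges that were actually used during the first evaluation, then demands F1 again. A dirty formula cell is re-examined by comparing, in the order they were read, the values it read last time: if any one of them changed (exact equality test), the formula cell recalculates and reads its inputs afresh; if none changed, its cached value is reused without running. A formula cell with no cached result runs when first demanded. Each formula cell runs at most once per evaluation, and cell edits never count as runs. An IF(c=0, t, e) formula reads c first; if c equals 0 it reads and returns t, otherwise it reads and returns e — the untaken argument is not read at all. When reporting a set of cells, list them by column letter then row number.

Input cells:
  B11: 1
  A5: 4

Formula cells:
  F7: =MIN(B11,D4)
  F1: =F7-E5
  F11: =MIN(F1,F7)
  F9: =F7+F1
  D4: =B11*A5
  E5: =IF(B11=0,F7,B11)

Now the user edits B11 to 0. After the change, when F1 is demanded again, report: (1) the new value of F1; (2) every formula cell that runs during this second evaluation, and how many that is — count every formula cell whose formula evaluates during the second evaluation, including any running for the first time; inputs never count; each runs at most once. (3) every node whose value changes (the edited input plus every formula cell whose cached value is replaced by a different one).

F1 now evaluates to 0.
Run set: D4, E5, F1, F7 (4 run).
Changed values: B11, D4, E5, F7.

Initial pass — values computed on the first demand:
  D4 = 1 * 4 = 4
  F7 = MIN(1, 4) = 1
  E5 = IF(B11=0: B11=1 -> else branch B11) = 1
  F1 = 1 - 1 = 0

Second demand — change propagation:
  D4: re-runs because B11 1->0; new result 0.
  F7: re-runs because B11 1->0; D4 4->0; new result 0.
  E5: re-runs because B11 1->0; B11 1->0; new result 0.
  F1: re-runs because F7 1->0; E5 1->0; new result 0 (unchanged).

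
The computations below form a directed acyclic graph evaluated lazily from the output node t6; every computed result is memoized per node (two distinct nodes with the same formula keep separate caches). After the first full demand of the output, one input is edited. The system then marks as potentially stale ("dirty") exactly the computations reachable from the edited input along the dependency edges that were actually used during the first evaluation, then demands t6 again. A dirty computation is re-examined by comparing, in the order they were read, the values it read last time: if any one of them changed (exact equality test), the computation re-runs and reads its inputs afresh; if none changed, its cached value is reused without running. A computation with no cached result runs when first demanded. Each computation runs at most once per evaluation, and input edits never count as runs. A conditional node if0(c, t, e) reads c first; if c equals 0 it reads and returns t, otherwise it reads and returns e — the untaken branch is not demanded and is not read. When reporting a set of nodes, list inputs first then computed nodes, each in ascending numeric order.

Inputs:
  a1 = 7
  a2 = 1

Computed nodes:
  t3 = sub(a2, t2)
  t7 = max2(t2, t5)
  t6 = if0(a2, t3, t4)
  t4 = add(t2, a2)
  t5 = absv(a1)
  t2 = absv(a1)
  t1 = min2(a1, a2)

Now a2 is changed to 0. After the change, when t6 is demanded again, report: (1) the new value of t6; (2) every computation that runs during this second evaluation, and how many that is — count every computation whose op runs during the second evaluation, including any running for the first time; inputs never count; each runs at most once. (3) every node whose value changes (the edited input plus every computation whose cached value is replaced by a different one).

Demanding t6 again yields -7.
2 computations run: t3, t6.
The nodes whose values change: a2, t6.
Note the branch switch — demand abandons t4, which is never re-examined.

First demand of the output computes:
  t2 = absv(7) = 7
  t4 = add(7, 1) = 8
  t6 = if0(a2=1 -> else branch t4) = 8

After the edit, cleaning proceeds:
  t3: had never run; runs now, result -7.
  t4: stays stale; no demand reaches it after the flip.
  t6: a read changed (a2 1->0) — executes, giving -7.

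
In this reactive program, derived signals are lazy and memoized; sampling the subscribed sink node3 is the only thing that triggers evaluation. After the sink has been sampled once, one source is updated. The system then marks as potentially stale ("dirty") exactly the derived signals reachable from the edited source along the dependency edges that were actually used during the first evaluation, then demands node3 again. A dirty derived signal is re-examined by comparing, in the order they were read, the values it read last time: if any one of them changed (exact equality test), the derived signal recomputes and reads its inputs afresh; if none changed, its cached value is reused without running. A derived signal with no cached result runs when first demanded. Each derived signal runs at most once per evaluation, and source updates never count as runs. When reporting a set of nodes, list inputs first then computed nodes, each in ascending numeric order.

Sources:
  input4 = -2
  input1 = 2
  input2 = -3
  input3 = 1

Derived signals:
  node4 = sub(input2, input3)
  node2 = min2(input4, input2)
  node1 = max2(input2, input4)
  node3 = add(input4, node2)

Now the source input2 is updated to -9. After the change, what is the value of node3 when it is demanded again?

First demand of the output computes:
  node2 = min2(-2, -3) = -3
  node3 = add(-2, -3) = -5

After the edit, cleaning proceeds:
  node2: a read changed (input2 -3->-9) — executes, giving -9.
  node3: a read changed (node2 -3->-9) — executes, giving -11.

Demanding node3 again yields -11.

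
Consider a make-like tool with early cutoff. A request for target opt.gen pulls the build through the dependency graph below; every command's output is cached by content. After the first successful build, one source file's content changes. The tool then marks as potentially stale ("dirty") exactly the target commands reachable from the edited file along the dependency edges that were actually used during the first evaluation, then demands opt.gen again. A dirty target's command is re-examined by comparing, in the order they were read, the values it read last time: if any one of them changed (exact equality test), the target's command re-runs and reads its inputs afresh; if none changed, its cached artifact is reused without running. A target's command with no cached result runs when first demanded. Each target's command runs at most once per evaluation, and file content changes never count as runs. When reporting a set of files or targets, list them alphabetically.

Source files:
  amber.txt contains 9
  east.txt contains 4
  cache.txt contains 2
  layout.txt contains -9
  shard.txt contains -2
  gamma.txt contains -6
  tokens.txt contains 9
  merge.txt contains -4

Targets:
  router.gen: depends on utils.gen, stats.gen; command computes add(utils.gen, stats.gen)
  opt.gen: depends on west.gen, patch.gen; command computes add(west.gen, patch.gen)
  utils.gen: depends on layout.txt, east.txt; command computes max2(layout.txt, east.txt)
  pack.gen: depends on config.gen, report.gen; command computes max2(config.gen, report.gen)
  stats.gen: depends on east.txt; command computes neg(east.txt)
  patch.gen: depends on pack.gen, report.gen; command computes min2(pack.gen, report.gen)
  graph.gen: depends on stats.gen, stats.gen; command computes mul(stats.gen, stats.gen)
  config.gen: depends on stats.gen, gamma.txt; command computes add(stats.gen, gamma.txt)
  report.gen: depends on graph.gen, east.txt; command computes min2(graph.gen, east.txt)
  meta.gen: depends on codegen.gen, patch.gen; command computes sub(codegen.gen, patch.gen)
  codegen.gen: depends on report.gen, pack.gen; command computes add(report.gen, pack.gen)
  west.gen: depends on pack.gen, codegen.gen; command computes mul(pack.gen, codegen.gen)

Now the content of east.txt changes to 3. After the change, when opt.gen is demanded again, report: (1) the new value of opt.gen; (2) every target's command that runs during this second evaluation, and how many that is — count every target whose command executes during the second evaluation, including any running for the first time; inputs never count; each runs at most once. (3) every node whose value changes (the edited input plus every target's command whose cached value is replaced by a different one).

Demanding opt.gen again yields 21.
9 target commands run: codegen.gen, config.gen, graph.gen, opt.gen, pack.gen, patch.gen, report.gen, stats.gen, west.gen.
The nodes whose values change: codegen.gen, config.gen, east.txt, graph.gen, opt.gen, pack.gen, patch.gen, report.gen, stats.gen, west.gen.

First demand of the output computes:
  stats.gen = neg(4) = -4
  config.gen = add(-4, -6) = -10
  graph.gen = mul(-4, -4) = 16
  report.gen = min2(16, 4) = 4
  pack.gen = max2(-10, 4) = 4
  codegen.gen = add(4, 4) = 8
  patch.gen = min2(4, 4) = 4
  west.gen = mul(4, 8) = 32
  opt.gen = add(32, 4) = 36

After the edit, cleaning proceeds:
  stats.gen: a read changed (east.txt 4->3) — executes, giving -3.
  config.gen: a read changed (stats.gen -4->-3) — executes, giving -9.
  graph.gen: a read changed (stats.gen -4->-3; stats.gen -4->-3) — executes, giving 9.
  report.gen: a read changed (graph.gen 16->9; east.txt 4->3) — executes, giving 3.
  pack.gen: a read changed (config.gen -10->-9; report.gen 4->3) — executes, giving 3.
  codegen.gen: a read changed (report.gen 4->3; pack.gen 4->3) — executes, giving 6.
  patch.gen: a read changed (pack.gen 4->3; report.gen 4->3) — executes, giving 3.
  west.gen: a read changed (pack.gen 4->3; codegen.gen 8->6) — executes, giving 18.
  opt.gen: a read changed (west.gen 32->18; patch.gen 4->3) — executes, giving 21.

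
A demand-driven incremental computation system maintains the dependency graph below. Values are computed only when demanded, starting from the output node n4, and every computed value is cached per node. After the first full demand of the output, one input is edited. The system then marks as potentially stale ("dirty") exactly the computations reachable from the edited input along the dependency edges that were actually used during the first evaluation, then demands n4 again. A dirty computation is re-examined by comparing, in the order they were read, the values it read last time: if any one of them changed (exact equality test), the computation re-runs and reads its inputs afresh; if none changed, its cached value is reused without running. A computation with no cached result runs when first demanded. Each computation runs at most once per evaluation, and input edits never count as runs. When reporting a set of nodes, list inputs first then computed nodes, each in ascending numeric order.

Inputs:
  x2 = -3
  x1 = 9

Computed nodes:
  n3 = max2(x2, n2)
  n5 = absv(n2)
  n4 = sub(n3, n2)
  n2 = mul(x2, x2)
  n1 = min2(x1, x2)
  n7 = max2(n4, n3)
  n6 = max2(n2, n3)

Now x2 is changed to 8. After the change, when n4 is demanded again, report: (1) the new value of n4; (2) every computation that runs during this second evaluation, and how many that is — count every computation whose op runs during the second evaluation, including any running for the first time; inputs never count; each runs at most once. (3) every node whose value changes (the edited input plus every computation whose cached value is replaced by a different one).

First evaluation (everything demanded from the output):
  n2 = mul(-3, -3) = 9
  n3 = max2(-3, 9) = 9
  n4 = sub(9, 9) = 0

Propagation after the edit:
  n2: runs — x2 -3->8; x2 -3->8; result 64.
  n3: runs — x2 -3->8; n2 9->64; result 64.
  n4: runs — n3 9->64; n2 9->64; result 0 (same value as before).

New value of n4: 0.
Computations that run: n2, n3, n4 — 3 in total.
Values that change: x2, n2, n3.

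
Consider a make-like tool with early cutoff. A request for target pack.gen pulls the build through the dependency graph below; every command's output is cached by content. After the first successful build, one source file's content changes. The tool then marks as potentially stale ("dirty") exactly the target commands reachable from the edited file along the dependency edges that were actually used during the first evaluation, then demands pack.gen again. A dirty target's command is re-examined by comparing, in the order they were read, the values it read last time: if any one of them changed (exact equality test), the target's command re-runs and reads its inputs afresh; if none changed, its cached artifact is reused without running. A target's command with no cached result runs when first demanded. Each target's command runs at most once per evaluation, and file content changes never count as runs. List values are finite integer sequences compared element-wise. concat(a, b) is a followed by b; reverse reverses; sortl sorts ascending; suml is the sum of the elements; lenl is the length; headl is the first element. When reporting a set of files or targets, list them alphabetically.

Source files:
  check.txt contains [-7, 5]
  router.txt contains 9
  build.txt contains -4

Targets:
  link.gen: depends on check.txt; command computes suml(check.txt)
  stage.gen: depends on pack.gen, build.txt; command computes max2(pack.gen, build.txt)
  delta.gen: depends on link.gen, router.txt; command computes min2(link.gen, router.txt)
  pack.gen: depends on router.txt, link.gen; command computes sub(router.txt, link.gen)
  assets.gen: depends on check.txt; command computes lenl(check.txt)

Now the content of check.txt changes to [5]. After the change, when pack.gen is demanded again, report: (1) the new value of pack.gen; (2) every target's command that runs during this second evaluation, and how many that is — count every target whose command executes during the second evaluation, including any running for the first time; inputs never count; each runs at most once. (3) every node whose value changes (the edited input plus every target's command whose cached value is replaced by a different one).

Demanding pack.gen again yields 4.
2 target commands run: link.gen, pack.gen.
The nodes whose values change: check.txt, link.gen, pack.gen.

First demand of the output computes:
  link.gen = suml([-7, 5]) = -2
  pack.gen = sub(9, -2) = 11

After the edit, cleaning proceeds:
  link.gen: a read changed (check.txt [-7, 5]->[5]) — executes, giving 5.
  pack.gen: a read changed (link.gen -2->5) — executes, giving 4.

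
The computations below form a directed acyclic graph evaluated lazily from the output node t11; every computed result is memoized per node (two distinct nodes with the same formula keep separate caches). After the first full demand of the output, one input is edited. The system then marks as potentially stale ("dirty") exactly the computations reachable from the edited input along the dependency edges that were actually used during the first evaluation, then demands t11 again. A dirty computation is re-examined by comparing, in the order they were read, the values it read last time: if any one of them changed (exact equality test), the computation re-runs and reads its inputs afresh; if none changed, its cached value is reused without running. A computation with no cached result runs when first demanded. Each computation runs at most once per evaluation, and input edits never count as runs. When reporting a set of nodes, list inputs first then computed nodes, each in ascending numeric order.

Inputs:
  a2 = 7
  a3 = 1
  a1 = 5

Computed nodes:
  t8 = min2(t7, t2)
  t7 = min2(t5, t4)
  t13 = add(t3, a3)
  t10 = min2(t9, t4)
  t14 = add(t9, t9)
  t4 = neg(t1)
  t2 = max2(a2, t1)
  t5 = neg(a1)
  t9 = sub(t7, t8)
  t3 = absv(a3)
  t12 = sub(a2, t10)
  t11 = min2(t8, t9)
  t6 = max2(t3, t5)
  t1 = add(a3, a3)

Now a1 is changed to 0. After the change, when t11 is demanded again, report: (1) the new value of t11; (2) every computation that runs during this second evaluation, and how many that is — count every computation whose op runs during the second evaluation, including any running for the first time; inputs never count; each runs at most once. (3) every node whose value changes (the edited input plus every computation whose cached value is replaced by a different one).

Demanding t11 again yields -2.
5 computations run: t5, t7, t8, t9, t11.
The nodes whose values change: a1, t5, t7, t8, t11.

First demand of the output computes:
  t1 = add(1, 1) = 2
  t2 = max2(7, 2) = 7
  t4 = neg(2) = -2
  t5 = neg(5) = -5
  t7 = min2(-5, -2) = -5
  t8 = min2(-5, 7) = -5
  t9 = sub(-5, -5) = 0
  t11 = min2(-5, 0) = -5

After the edit, cleaning proceeds:
  t5: a read changed (a1 5->0) — executes, giving 0.
  t7: a read changed (t5 -5->0) — executes, giving -2.
  t8: a read changed (t7 -5->-2) — executes, giving -2.
  t9: a read changed (t7 -5->-2; t8 -5->-2) — executes, giving 0 — identical to its old value.
  t11: a read changed (t8 -5->-2) — executes, giving -2.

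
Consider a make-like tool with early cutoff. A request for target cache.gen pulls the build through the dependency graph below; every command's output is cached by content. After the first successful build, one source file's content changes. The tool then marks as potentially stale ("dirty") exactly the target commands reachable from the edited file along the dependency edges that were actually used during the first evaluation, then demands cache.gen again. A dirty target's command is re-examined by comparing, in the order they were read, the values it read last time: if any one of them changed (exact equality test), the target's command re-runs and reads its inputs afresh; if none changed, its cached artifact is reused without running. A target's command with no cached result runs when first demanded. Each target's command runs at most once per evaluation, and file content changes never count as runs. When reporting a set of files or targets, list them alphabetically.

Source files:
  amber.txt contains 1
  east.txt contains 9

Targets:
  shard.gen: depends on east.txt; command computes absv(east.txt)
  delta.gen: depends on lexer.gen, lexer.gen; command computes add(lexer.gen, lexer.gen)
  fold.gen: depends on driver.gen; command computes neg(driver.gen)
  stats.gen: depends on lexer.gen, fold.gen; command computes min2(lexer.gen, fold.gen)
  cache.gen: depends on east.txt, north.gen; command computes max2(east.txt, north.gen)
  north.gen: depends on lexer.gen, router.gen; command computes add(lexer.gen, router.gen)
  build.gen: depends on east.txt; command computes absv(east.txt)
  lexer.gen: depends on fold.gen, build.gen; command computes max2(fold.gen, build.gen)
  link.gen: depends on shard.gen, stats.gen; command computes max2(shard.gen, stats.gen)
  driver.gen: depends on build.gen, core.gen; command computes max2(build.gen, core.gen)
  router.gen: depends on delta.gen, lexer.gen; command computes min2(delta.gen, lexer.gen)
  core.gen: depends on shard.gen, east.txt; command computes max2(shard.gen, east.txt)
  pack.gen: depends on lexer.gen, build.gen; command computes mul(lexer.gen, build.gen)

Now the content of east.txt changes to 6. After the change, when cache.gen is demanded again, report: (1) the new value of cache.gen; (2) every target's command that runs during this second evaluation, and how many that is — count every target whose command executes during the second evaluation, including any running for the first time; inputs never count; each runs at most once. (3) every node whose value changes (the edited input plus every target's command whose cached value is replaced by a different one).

Demanding cache.gen again yields 12.
10 target commands run: build.gen, cache.gen, core.gen, delta.gen, driver.gen, fold.gen, lexer.gen, north.gen, router.gen, shard.gen.
The nodes whose values change: build.gen, cache.gen, core.gen, delta.gen, driver.gen, east.txt, fold.gen, lexer.gen, north.gen, router.gen, shard.gen.

First demand of the output computes:
  build.gen = absv(9) = 9
  shard.gen = absv(9) = 9
  core.gen = max2(9, 9) = 9
  driver.gen = max2(9, 9) = 9
  fold.gen = neg(9) = -9
  lexer.gen = max2(-9, 9) = 9
  delta.gen = add(9, 9) = 18
  router.gen = min2(18, 9) = 9
  north.gen = add(9, 9) = 18
  cache.gen = max2(9, 18) = 18

After the edit, cleaning proceeds:
  build.gen: a read changed (east.txt 9->6) — executes, giving 6.
  shard.gen: a read changed (east.txt 9->6) — executes, giving 6.
  core.gen: a read changed (shard.gen 9->6; east.txt 9->6) — executes, giving 6.
  driver.gen: a read changed (build.gen 9->6; core.gen 9->6) — executes, giving 6.
  fold.gen: a read changed (driver.gen 9->6) — executes, giving -6.
  lexer.gen: a read changed (fold.gen -9->-6; build.gen 9->6) — executes, giving 6.
  delta.gen: a read changed (lexer.gen 9->6; lexer.gen 9->6) — executes, giving 12.
  router.gen: a read changed (delta.gen 18->12; lexer.gen 9->6) — executes, giving 6.
  north.gen: a read changed (lexer.gen 9->6; router.gen 9->6) — executes, giving 12.
  cache.gen: a read changed (east.txt 9->6; north.gen 18->12) — executes, giving 12.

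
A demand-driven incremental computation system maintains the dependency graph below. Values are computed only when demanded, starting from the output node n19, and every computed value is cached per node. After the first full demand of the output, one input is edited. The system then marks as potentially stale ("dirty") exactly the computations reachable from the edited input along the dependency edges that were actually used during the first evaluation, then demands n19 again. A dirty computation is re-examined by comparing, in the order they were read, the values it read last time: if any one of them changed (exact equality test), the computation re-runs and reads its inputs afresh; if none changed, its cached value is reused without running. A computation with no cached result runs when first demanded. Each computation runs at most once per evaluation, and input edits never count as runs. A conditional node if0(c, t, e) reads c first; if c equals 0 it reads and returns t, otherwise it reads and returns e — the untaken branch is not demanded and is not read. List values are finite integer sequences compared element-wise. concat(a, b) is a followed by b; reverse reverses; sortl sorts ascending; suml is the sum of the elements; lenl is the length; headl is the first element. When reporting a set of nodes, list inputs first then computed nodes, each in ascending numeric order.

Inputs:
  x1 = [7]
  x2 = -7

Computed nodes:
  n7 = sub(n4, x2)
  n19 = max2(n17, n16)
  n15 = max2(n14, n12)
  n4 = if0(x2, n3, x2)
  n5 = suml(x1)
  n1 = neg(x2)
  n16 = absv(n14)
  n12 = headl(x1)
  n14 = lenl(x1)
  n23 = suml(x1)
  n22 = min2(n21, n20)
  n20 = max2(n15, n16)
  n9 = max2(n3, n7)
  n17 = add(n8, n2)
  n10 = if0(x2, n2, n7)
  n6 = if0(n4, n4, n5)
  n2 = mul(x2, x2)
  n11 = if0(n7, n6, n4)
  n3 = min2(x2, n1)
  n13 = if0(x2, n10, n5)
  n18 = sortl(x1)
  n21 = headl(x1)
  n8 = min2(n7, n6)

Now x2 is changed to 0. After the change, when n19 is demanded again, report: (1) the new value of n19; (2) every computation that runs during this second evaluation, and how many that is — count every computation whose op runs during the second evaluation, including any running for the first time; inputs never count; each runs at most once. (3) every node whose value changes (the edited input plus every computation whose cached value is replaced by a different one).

New value of n19: 1.
Computations that run: n1, n2, n3, n4, n6, n7, n8, n17, n19 — 9 in total.
Values that change: x2, n2, n4, n6, n17, n19.
Key observation: a condition flipped, so demand reaches new nodes — n1, n3 run for the first time.

First evaluation (everything demanded from the output):
  n2 = mul(-7, -7) = 49
  n4 = if0(x2=-7 -> else branch x2) = -7
  n5 = suml([7]) = 7
  n6 = if0(n4=-7 -> else branch n5) = 7
  n7 = sub(-7, -7) = 0
  n8 = min2(0, 7) = 0
  n14 = lenl([7]) = 1
  n16 = absv(1) = 1
  n17 = add(0, 49) = 49
  n19 = max2(49, 1) = 49

Propagation after the edit:
  n1: demanded for the first time — runs, produces 0.
  n2: runs — x2 -7->0; x2 -7->0; result 0.
  n3: demanded for the first time — runs, produces 0.
  n4: runs — x2 -7->0; x2 -7->0; result 0.
  n6: runs — n4 -7->0; result 0.
  n7: runs — n4 -7->0; x2 -7->0; result 0 (same value as before).
  n8: runs — n6 7->0; result 0 (same value as before).
  n17: runs — n2 49->0; result 0.
  n19: runs — n17 49->0; result 1.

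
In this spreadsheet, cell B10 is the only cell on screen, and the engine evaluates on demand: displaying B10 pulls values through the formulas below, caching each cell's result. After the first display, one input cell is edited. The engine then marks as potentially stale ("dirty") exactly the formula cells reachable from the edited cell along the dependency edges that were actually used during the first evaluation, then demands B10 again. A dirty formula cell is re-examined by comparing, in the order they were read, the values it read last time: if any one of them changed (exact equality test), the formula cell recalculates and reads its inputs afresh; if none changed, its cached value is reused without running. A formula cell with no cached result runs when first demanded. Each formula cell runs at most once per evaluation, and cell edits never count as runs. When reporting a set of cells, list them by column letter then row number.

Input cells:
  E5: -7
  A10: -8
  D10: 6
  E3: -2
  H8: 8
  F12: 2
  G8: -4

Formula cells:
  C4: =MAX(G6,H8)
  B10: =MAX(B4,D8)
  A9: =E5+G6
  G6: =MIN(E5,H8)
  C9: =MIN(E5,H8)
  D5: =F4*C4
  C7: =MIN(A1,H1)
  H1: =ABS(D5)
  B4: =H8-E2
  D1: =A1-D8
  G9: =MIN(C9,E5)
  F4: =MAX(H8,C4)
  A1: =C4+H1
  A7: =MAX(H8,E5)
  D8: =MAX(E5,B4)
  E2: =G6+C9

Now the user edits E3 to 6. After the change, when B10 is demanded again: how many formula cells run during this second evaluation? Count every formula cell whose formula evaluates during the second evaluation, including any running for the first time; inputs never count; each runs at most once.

Initial pass — values computed on the first demand:
  C9 = MIN(-7, 8) = -7
  G6 = MIN(-7, 8) = -7
  E2 = -7 + -7 = -14
  B4 = 8 - -14 = 22
  D8 = MAX(-7, 22) = 22
  B10 = MAX(22, 22) = 22

Second demand — change propagation:
  no demanded computation ever read E3, so the edit dirties nothing and nothing runs.

The important point: nothing the output needs ever reads E3, so the edit is invisible to it.

Run set: none (0 run).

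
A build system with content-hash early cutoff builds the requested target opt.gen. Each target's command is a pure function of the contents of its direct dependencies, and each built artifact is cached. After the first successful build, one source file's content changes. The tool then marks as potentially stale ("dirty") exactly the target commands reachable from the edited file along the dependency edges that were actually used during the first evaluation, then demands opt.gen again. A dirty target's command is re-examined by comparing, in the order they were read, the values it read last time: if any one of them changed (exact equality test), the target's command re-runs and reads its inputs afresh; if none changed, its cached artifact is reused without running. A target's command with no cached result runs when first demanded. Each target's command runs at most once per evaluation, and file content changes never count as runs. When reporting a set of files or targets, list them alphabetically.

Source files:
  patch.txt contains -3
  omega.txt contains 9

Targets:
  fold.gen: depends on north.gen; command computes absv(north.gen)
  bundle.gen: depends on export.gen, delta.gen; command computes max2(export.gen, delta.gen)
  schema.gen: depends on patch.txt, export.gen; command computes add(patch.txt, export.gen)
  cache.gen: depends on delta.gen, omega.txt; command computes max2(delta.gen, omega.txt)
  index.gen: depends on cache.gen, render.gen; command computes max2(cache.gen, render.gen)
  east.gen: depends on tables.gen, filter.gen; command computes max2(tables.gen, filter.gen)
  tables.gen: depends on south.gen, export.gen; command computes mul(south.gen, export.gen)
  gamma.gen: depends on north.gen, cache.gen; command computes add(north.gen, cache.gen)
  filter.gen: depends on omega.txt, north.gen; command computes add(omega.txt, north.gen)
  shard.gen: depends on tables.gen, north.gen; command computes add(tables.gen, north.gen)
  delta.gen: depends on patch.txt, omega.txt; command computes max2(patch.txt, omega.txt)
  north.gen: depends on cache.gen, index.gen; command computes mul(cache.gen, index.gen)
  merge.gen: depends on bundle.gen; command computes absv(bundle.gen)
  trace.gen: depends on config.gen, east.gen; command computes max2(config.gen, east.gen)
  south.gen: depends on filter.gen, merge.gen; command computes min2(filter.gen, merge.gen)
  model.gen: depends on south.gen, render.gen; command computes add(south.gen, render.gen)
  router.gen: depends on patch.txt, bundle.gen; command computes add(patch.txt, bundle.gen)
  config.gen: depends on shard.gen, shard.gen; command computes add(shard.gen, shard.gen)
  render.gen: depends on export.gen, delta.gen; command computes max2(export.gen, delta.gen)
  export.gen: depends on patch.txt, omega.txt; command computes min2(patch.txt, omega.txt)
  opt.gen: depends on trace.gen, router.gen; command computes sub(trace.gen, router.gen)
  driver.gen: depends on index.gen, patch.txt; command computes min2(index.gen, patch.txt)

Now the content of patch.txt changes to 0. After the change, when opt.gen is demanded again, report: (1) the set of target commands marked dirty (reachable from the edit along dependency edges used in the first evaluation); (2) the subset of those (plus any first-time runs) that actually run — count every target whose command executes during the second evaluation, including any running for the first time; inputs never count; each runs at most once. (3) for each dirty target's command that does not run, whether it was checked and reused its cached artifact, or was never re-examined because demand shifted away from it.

First evaluation (everything demanded from the output):
  delta.gen = max2(-3, 9) = 9
  cache.gen = max2(9, 9) = 9
  export.gen = min2(-3, 9) = -3
  bundle.gen = max2(-3, 9) = 9
  merge.gen = absv(9) = 9
  render.gen = max2(-3, 9) = 9
  index.gen = max2(9, 9) = 9
  north.gen = mul(9, 9) = 81
  filter.gen = add(9, 81) = 90
  router.gen = add(-3, 9) = 6
  south.gen = min2(90, 9) = 9
  tables.gen = mul(9, -3) = -27
  east.gen = max2(-27, 90) = 90
  shard.gen = add(-27, 81) = 54
  config.gen = add(54, 54) = 108
  trace.gen = max2(108, 90) = 108
  opt.gen = sub(108, 6) = 102

Propagation after the edit:
  delta.gen: runs — patch.txt -3->0; result 9 (same value as before).
  cache.gen: checked — values it read are unchanged (delta.gen unchanged, omega.txt unchanged); reused cached 9 without running.
  export.gen: runs — patch.txt -3->0; result 0.
  bundle.gen: runs — export.gen -3->0; result 9 (same value as before).
  merge.gen: checked — values it read are unchanged (bundle.gen unchanged); reused cached 9 without running.
  render.gen: runs — export.gen -3->0; result 9 (same value as before).
  index.gen: checked — values it read are unchanged (cache.gen unchanged, render.gen unchanged); reused cached 9 without running.
  north.gen: checked — values it read are unchanged (cache.gen unchanged, index.gen unchanged); reused cached 81 without running.
  filter.gen: checked — values it read are unchanged (omega.txt unchanged, north.gen unchanged); reused cached 90 without running.
  router.gen: runs — patch.txt -3->0; result 9.
  south.gen: checked — values it read are unchanged (filter.gen unchanged, merge.gen unchanged); reused cached 9 without running.
  tables.gen: runs — export.gen -3->0; result 0.
  east.gen: runs — tables.gen -27->0; result 90 (same value as before).
  shard.gen: runs — tables.gen -27->0; result 81.
  config.gen: runs — shard.gen 54->81; shard.gen 54->81; result 162.
  trace.gen: runs — config.gen 108->162; result 162.
  opt.gen: runs — trace.gen 108->162; router.gen 6->9; result 153.

Key observation: the cutoff stops propagation at cache.gen — its inputs' values are unchanged, so it reuses its cache.

Marked dirty: bundle.gen, cache.gen, config.gen, delta.gen, east.gen, export.gen, filter.gen, index.gen, merge.gen, north.gen, opt.gen, render.gen, router.gen, shard.gen, south.gen, tables.gen, trace.gen.
Target commands that run: bundle.gen, config.gen, delta.gen, east.gen, export.gen, opt.gen, render.gen, router.gen, shard.gen, tables.gen, trace.gen — 11 in total.
Checked but reused from cache: cache.gen, filter.gen, index.gen, merge.gen, north.gen, south.gen.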